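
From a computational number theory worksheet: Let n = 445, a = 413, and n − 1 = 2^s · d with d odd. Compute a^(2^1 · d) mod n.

n − 1 = 444 = 2^2 · 111, so s = 2 and d = 111.
x_0 = 413^111 mod 445 = 57.
x_1 = 57^2 mod 445 = 134.

134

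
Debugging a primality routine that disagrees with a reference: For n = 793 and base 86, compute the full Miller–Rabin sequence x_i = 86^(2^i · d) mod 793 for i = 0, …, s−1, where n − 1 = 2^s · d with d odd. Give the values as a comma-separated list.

n − 1 = 792 = 2^3 · 99, so s = 3 and d = 99.
x_0 = 86^99 mod 793 = 668.
x_1 = 668^2 mod 793 = 558.
x_2 = 558^2 mod 793 = 508.

668, 558, 508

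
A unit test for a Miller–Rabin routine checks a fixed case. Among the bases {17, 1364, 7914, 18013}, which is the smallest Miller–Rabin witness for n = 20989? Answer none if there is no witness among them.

17

n − 1 = 20988 = 2^2 · 5247, so s = 2 and d = 5247.
Base 17: x_0 = 17^5247 mod 20989 = 2828. x_0 is neither 1 nor 20988, so continue squaring. x_1 = 2828^2 mod 20989 = 775. Reached i = s−1 = 1 without hitting −1: 17 is a Miller–Rabin witness and 20989 is composite.
Base 1364: x_0 = 1364^5247 mod 20989 = 633. x_0 is neither 1 nor 20988, so continue squaring. x_1 = 633^2 mod 20989 = 1898. Reached i = s−1 = 1 without hitting −1: 1364 is a Miller–Rabin witness and 20989 is composite.
Base 7914: x_0 = 7914^5247 mod 20989 = 1356. x_0 is neither 1 nor 20988, so continue squaring. x_1 = 1356^2 mod 20989 = 12693. Reached i = s−1 = 1 without hitting −1: 7914 is a Miller–Rabin witness and 20989 is composite.
Base 18013: x_0 = 18013^5247 mod 20989 = 17886. x_0 is neither 1 nor 20988, so continue squaring. x_1 = 17886^2 mod 20989 = 15647. Reached i = s−1 = 1 without hitting −1: 18013 is a Miller–Rabin witness and 20989 is composite.
The smallest witness among the given bases is 17.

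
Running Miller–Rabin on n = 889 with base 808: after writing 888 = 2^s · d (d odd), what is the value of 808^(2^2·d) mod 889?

708

n − 1 = 888 = 2^3 · 111, so s = 3 and d = 111.
Repeated squaring mod 889: 808^1 ≡ 808, 808^2 ≡ 338, 808^4 ≡ 452, 808^8 ≡ 723, 808^16 ≡ 886, 808^32 ≡ 9, 808^64 ≡ 81.
111 = 64 + 32 + 8 + 4 + 2 + 1, so 808^111 ≡ 81·9·723·452·338·808 ≡ 27 (mod 889).
x_0 = 27.
x_1 = 27^2 mod 889 = 729.
x_2 = 729^2 mod 889 = 708.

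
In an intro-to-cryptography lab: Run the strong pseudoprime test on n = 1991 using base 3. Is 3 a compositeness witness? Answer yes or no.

yes

n − 1 = 1990 = 2^1 · 995, so s = 1 and d = 995.
x_0 = 3^995 mod 1991 = 243.
x_0 ∉ {1, 1990} and s = 1, so 3 is a Miller–Rabin witness and 1991 is composite.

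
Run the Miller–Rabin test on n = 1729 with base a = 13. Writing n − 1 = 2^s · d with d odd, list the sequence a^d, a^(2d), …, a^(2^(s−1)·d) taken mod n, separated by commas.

n − 1 = 1728 = 2^6 · 27, so s = 6 and d = 27.
x_0 = 13^27 mod 1729 = 1196.
x_1 = 1196^2 mod 1729 = 533.
x_2 = 533^2 mod 1729 = 533.
x_3 = 533^2 mod 1729 = 533.
x_4 = 533^2 mod 1729 = 533.
x_5 = 533^2 mod 1729 = 533.

1196, 533, 533, 533, 533, 533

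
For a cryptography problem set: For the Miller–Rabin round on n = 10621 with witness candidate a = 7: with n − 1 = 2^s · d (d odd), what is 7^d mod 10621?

n − 1 = 10620 = 2^2 · 2655, so s = 2 and d = 2655.
By repeated squaring, 7^2655 ≡ 343 (mod 10621).

343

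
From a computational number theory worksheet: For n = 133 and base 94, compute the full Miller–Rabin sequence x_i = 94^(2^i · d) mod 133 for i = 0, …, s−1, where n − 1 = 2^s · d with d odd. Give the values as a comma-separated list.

n − 1 = 132 = 2^2 · 33, so s = 2 and d = 33.
x_0 = 94^33 mod 133 = 132.
x_1 = 132^2 mod 133 = 1.

132, 1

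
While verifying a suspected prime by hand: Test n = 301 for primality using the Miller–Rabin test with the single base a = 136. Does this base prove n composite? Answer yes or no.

no

n − 1 = 300 = 2^2 · 75, so s = 2 and d = 75.
x_0 = 136^75 mod 301 = 300.
x_0 = 300 ≡ −1, so 136 is not a witness.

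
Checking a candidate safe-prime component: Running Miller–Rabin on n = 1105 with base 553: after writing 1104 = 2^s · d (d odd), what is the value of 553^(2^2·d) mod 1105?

n − 1 = 1104 = 2^4 · 69, so s = 4 and d = 69.
Repeated squaring mod 1105: 553^1 ≡ 553, 553^2 ≡ 829, 553^4 ≡ 1036, 553^8 ≡ 341, 553^16 ≡ 256, 553^32 ≡ 341, 553^64 ≡ 256.
69 = 64 + 4 + 1, so 553^69 ≡ 256·1036·553 ≡ 8 (mod 1105).
x_0 = 8.
x_1 = 8^2 mod 1105 = 64.
x_2 = 64^2 mod 1105 = 781.

781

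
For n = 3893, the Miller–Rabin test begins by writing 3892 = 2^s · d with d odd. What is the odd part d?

Halving: 3892 → 1946 → 973; 973 is odd.
So 3892 = 2^2 · 973.

973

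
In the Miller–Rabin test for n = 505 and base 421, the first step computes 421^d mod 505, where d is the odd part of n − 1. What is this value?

n − 1 = 504 = 2^3 · 63, so s = 3 and d = 63.
421^63 mod 505 = 166.

166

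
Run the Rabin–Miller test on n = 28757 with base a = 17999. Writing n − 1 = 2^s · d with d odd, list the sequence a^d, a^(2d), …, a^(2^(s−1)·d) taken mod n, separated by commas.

n − 1 = 28756 = 2^2 · 7189, so s = 2 and d = 7189.
x_0 = 17999^7189 mod 28757 = 4822.
x_1 = 4822^2 mod 28757 = 16028.

4822, 16028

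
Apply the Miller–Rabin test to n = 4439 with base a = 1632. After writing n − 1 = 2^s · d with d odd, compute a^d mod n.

3380

n − 1 = 4438 = 2^1 · 2219, so s = 1 and d = 2219.
1632^2219 mod 4439 = 3380.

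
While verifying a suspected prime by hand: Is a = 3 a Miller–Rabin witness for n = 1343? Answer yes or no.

n − 1 = 1342 = 2^1 · 671, so s = 1 and d = 671.
Repeated squaring mod 1343: 3^1 ≡ 3, 3^2 ≡ 9, 3^4 ≡ 81, 3^8 ≡ 1189, 3^16 ≡ 885, 3^32 ≡ 256, 3^64 ≡ 1072, 3^128 ≡ 919, 3^256 ≡ 1157, 3^512 ≡ 1021.
671 = 512 + 128 + 16 + 8 + 4 + 2 + 1, so 3^671 ≡ 1021·919·885·1189·81·9·3 ≡ 312 (mod 1343).
x_0 = 3^671 mod 1343 = 312.
x_0 ∉ {1, 1342} and s = 1, so 3 is a Miller–Rabin witness and 1343 is composite.

yes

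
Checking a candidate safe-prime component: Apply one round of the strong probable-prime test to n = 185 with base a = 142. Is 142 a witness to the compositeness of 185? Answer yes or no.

n − 1 = 184 = 2^3 · 23, so s = 3 and d = 23.
x_0 = 142^23 mod 185 = 43.
x_0 is neither 1 nor 184, so continue squaring.
x_1 = 43^2 mod 185 = 184.
x_1 ≡ −1, so 142 is not a witness.

no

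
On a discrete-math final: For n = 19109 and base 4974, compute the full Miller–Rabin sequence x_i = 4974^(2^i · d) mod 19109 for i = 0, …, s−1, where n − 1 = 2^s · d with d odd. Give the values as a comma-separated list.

2786, 3542

n − 1 = 19108 = 2^2 · 4777, so s = 2 and d = 4777.
x_0 = 4974^4777 mod 19109 = 2786.
x_1 = 2786^2 mod 19109 = 3542.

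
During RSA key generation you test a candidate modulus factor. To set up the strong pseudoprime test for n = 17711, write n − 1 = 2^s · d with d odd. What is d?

8855

Halving: 17710 → 8855; 8855 is odd.
So 17710 = 2^1 · 8855.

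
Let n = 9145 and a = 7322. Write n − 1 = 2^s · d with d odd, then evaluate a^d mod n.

n − 1 = 9144 = 2^3 · 1143, so s = 3 and d = 1143.
7322^1143 mod 9145 = 3843.

3843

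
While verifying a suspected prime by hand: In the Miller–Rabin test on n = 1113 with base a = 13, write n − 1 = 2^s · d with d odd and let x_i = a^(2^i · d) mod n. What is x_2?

n − 1 = 1112 = 2^3 · 139, so s = 3 and d = 139.
x_0 = 13^139 mod 1113 = 97.
x_1 = 97^2 mod 1113 = 505.
x_2 = 505^2 mod 1113 = 148.

148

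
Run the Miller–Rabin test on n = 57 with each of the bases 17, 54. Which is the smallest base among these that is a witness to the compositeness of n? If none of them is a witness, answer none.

n − 1 = 56 = 2^3 · 7, so s = 3 and d = 7.
Base 17: x_0 = 17^7 mod 57 = 5. x_0 is neither 1 nor 56, so continue squaring. x_1 = 5^2 mod 57 = 25. x_2 = 25^2 mod 57 = 55. Reached i = s−1 = 2 without hitting −1: 17 is a Miller–Rabin witness and 57 is composite.
Base 54: x_0 = 54^7 mod 57 = 36. x_0 is neither 1 nor 56, so continue squaring. x_1 = 36^2 mod 57 = 42. x_2 = 42^2 mod 57 = 54. Reached i = s−1 = 2 without hitting −1: 54 is a Miller–Rabin witness and 57 is composite.
The smallest witness among the given bases is 17.

17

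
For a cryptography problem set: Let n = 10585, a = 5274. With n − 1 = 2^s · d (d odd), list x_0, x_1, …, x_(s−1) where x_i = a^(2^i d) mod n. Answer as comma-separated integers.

n − 1 = 10584 = 2^3 · 1323, so s = 3 and d = 1323.
x_0 = 5274^1323 mod 10585 = 8759.
x_1 = 8759^2 mod 10585 = 1.
x_2 = 1^2 mod 10585 = 1.

8759, 1, 1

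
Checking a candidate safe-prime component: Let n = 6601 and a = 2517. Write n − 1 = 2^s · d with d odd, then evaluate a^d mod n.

1149

n − 1 = 6600 = 2^3 · 825, so s = 3 and d = 825.
2517^825 mod 6601 = 1149.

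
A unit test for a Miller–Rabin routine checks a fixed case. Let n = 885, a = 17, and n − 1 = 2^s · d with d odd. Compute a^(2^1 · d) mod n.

n − 1 = 884 = 2^2 · 221, so s = 2 and d = 221.
x_0 = 17^221 mod 885 = 212.
x_1 = 212^2 mod 885 = 694.

694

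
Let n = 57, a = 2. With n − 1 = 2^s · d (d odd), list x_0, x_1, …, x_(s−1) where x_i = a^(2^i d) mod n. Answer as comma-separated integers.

n − 1 = 56 = 2^3 · 7, so s = 3 and d = 7.
x_0 = 2^7 mod 57 = 14.
x_1 = 14^2 mod 57 = 25.
x_2 = 25^2 mod 57 = 55.

14, 25, 55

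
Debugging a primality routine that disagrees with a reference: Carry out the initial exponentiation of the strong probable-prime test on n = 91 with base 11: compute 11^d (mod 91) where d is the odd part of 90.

n − 1 = 90 = 2^1 · 45, so s = 1 and d = 45.
11^45 mod 91 = 8.

8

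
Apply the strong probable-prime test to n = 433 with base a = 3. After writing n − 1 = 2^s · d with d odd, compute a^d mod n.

1

n − 1 = 432 = 2^4 · 27, so s = 4 and d = 27.
By repeated squaring, 3^27 ≡ 1 (mod 433).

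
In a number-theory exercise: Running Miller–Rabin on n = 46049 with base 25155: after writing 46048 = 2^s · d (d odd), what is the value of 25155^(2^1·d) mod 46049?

43188

n − 1 = 46048 = 2^5 · 1439, so s = 5 and d = 1439.
x_0 = 25155^1439 mod 46049 = 42977.
x_1 = 42977^2 mod 46049 = 43188.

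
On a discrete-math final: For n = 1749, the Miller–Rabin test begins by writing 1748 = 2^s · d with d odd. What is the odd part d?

Halving: 1748 → 874 → 437; 437 is odd.
So 1748 = 2^2 · 437.

437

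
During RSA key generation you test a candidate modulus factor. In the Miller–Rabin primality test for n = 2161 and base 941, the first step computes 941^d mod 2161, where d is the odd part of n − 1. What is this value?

n − 1 = 2160 = 2^4 · 135, so s = 4 and d = 135.
Repeated squaring mod 2161: 941^1 ≡ 941, 941^2 ≡ 1632, 941^4 ≡ 1072, 941^8 ≡ 1693, 941^16 ≡ 763, 941^32 ≡ 860, 941^64 ≡ 538, 941^128 ≡ 2031.
135 = 128 + 4 + 2 + 1, so 941^135 ≡ 2031·1072·1632·941 ≡ 1934 (mod 2161).

1934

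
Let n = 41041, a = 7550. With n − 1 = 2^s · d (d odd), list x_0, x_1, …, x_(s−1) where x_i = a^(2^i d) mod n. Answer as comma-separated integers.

19174, 38039, 24025, 1

n − 1 = 41040 = 2^4 · 2565, so s = 4 and d = 2565.
x_0 = 7550^2565 mod 41041 = 19174.
x_1 = 19174^2 mod 41041 = 38039.
x_2 = 38039^2 mod 41041 = 24025.
x_3 = 24025^2 mod 41041 = 1.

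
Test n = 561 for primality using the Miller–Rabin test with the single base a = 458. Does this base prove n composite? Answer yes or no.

no

n − 1 = 560 = 2^4 · 35, so s = 4 and d = 35.
x_0 = 458^35 mod 561 = 560.
x_0 = 560 ≡ −1, so 458 is not a witness.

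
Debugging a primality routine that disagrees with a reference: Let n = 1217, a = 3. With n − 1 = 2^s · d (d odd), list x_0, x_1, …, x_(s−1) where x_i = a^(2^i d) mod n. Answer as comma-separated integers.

n − 1 = 1216 = 2^6 · 19, so s = 6 and d = 19.
x_0 = 3^19 mod 1217 = 910.
x_1 = 910^2 mod 1217 = 540.
x_2 = 540^2 mod 1217 = 737.
x_3 = 737^2 mod 1217 = 387.
x_4 = 387^2 mod 1217 = 78.
x_5 = 78^2 mod 1217 = 1216.

910, 540, 737, 387, 78, 1216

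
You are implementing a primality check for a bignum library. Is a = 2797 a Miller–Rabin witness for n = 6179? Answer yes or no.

yes

n − 1 = 6178 = 2^1 · 3089, so s = 1 and d = 3089.
x_0 = 2797^3089 mod 6179 = 3756.
x_0 ∉ {1, 6178} and s = 1, so 2797 is a Miller–Rabin witness and 6179 is composite.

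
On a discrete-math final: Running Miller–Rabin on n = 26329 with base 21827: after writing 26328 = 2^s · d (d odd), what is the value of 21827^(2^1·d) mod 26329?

354

n − 1 = 26328 = 2^3 · 3291, so s = 3 and d = 3291.
x_0 = 21827^3291 mod 26329 = 20748.
x_1 = 20748^2 mod 26329 = 354.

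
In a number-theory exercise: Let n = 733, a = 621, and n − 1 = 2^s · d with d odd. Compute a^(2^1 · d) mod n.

732

n − 1 = 732 = 2^2 · 183, so s = 2 and d = 183.
x_0 = 621^183 mod 733 = 353.
x_1 = 353^2 mod 733 = 732.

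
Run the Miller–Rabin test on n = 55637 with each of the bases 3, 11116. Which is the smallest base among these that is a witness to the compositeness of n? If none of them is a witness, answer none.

n − 1 = 55636 = 2^2 · 13909, so s = 2 and d = 13909.
Base 3: x_0 = 3^13909 mod 55637 = 8730. x_0 is neither 1 nor 55636, so continue squaring. x_1 = 8730^2 mod 55637 = 45847. Reached i = s−1 = 1 without hitting −1: 3 is a Miller–Rabin witness and 55637 is composite.
Base 11116: x_0 = 11116^13909 mod 55637 = 47650. x_0 is neither 1 nor 55636, so continue squaring. x_1 = 47650^2 mod 55637 = 32167. Reached i = s−1 = 1 without hitting −1: 11116 is a Miller–Rabin witness and 55637 is composite.
The smallest witness among the given bases is 3.

3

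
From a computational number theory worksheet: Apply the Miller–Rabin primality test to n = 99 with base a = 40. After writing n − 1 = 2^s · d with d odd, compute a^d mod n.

n − 1 = 98 = 2^1 · 49, so s = 1 and d = 49.
40^49 mod 99 = 85.

85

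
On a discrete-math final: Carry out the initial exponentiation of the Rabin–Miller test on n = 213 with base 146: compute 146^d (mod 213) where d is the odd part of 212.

n − 1 = 212 = 2^2 · 53, so s = 2 and d = 53.
146^53 mod 213 = 2.

2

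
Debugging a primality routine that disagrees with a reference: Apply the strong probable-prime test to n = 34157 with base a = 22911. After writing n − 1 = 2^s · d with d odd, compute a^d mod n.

n − 1 = 34156 = 2^2 · 8539, so s = 2 and d = 8539.
Repeated squaring mod 34157: 22911^1 ≡ 22911, 22911^2 ≡ 23302, 22911^4 ≡ 23532, 22911^8 ≡ 1740, 22911^16 ≡ 21784, 22911^32 ≡ 33612, 22911^64 ≡ 23769, 22911^128 ≡ 8581, 22911^256 ≡ 25226, 22911^512 ≡ 6166, 22911^1024 ≡ 2815, 22911^2048 ≡ 33958, 22911^4096 ≡ 5444, 22911^8192 ≡ 23017.
8539 = 8192 + 256 + 64 + 16 + 8 + 2 + 1, so 22911^8539 ≡ 23017·25226·23769·21784·1740·23302·22911 ≡ 27478 (mod 34157).

27478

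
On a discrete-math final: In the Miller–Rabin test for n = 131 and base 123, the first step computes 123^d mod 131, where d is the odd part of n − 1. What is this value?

n − 1 = 130 = 2^1 · 65, so s = 1 and d = 65.
123^65 mod 131 = 1.

1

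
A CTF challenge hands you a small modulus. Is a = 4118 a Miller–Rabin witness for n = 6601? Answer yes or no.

no

n − 1 = 6600 = 2^3 · 825, so s = 3 and d = 825.
Repeated squaring mod 6601: 4118^1 ≡ 4118, 4118^2 ≡ 6556, 4118^4 ≡ 2025, 4118^8 ≡ 1404, 4118^16 ≡ 4118, 4118^32 ≡ 6556, 4118^64 ≡ 2025, 4118^128 ≡ 1404, 4118^256 ≡ 4118, 4118^512 ≡ 6556.
825 = 512 + 256 + 32 + 16 + 8 + 1, so 4118^825 ≡ 6556·4118·6556·4118·1404·4118 ≡ 1 (mod 6601).
x_0 = 4118^825 mod 6601 = 1.
x_0 = 1, so 4118 is not a witness.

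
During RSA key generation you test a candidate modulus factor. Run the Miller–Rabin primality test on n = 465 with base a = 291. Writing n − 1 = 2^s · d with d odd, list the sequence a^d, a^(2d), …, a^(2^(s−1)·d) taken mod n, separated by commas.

261, 231, 351, 441

n − 1 = 464 = 2^4 · 29, so s = 4 and d = 29.
x_0 = 291^29 mod 465 = 261.
x_1 = 261^2 mod 465 = 231.
x_2 = 231^2 mod 465 = 351.
x_3 = 351^2 mod 465 = 441.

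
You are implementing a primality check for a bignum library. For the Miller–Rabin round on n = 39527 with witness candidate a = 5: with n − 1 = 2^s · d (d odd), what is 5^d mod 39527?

n − 1 = 39526 = 2^1 · 19763, so s = 1 and d = 19763.
5^19763 mod 39527 = 11024.

11024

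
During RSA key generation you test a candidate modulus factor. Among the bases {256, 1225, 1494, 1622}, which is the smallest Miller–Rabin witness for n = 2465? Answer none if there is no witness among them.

n − 1 = 2464 = 2^5 · 77, so s = 5 and d = 77.
Base 256: x_0 = 256^77 mod 2465 = 1. x_0 = 1, so 256 is not a witness.
Base 1225: x_0 = 1225^77 mod 2465 = 1480. x_0 is neither 1 nor 2464, so continue squaring. x_1 = 1480^2 mod 2465 = 1480. x_2 = 1480^2 mod 2465 = 1480. x_3 = 1480^2 mod 2465 = 1480. x_4 = 1480^2 mod 2465 = 1480. Reached i = s−1 = 4 without hitting −1: 1225 is a Miller–Rabin witness and 2465 is composite.
Base 1494: x_0 = 1494^77 mod 2465 = 1549. x_0 is neither 1 nor 2464, so continue squaring. x_1 = 1549^2 mod 2465 = 956. x_2 = 956^2 mod 2465 = 1886. x_3 = 1886^2 mod 2465 = 1. x_3 = 1 but x_2 ≠ ±1, a nontrivial square root of 1 — 1494 is a witness and 2465 is composite.
Base 1622: x_0 = 1622^77 mod 2465 = 737. x_0 is neither 1 nor 2464, so continue squaring. x_1 = 737^2 mod 2465 = 869. x_2 = 869^2 mod 2465 = 871. x_3 = 871^2 mod 2465 = 1886. x_4 = 1886^2 mod 2465 = 1. x_4 = 1 but x_3 ≠ ±1, a nontrivial square root of 1 — 1622 is a witness and 2465 is composite.
The smallest witness among the given bases is 1225.

1225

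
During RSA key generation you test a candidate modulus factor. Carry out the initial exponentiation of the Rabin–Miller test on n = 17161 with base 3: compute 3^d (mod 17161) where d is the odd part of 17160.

16245

n − 1 = 17160 = 2^3 · 2145, so s = 3 and d = 2145.
Repeated squaring mod 17161: 3^1 ≡ 3, 3^2 ≡ 9, 3^4 ≡ 81, 3^8 ≡ 6561, 3^16 ≡ 6933, 3^32 ≡ 15689, 3^64 ≡ 4498, 3^128 ≡ 16346, 3^256 ≡ 12107, 3^512 ≡ 7348, 3^1024 ≡ 4598, 3^2048 ≡ 16413.
2145 = 2048 + 64 + 32 + 1, so 3^2145 ≡ 16413·4498·15689·3 ≡ 16245 (mod 17161).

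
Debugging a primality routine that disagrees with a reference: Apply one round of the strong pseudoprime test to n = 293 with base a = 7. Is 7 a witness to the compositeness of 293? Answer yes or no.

no

n − 1 = 292 = 2^2 · 73, so s = 2 and d = 73.
Repeated squaring mod 293: 7^1 ≡ 7, 7^2 ≡ 49, 7^4 ≡ 57, 7^8 ≡ 26, 7^16 ≡ 90, 7^32 ≡ 189, 7^64 ≡ 268.
73 = 64 + 8 + 1, so 7^73 ≡ 268·26·7 ≡ 138 (mod 293).
x_0 = 7^73 mod 293 = 138.
x_0 is neither 1 nor 292, so continue squaring.
x_1 = 138^2 mod 293 = 292.
x_1 ≡ −1, so 7 is not a witness.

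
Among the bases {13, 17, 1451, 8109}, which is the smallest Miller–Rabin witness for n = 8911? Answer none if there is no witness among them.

n − 1 = 8910 = 2^1 · 4455, so s = 1 and d = 4455.
Base 13: x_0 = 13^4455 mod 8911 = 8910. x_0 = 8910 ≡ −1, so 13 is not a witness.
Base 17: x_0 = 17^4455 mod 8911 = 2547. x_0 ∉ {1, 8910} and s = 1, so 17 is a Miller–Rabin witness and 8911 is composite.
Base 1451: x_0 = 1451^4455 mod 8911 = 267. x_0 ∉ {1, 8910} and s = 1, so 1451 is a Miller–Rabin witness and 8911 is composite.
Base 8109: x_0 = 8109^4455 mod 8911 = 8910. x_0 = 8910 ≡ −1, so 8109 is not a witness.
The smallest witness among the given bases is 17.

17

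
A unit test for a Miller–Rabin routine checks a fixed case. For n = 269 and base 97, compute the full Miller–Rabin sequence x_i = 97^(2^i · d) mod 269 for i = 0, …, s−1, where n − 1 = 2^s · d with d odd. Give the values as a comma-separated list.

268, 1

n − 1 = 268 = 2^2 · 67, so s = 2 and d = 67.
x_0 = 97^67 mod 269 = 268.
x_1 = 268^2 mod 269 = 1.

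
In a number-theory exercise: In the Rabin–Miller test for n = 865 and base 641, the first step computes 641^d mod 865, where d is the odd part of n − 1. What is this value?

211

n − 1 = 864 = 2^5 · 27, so s = 5 and d = 27.
641^27 mod 865 = 211.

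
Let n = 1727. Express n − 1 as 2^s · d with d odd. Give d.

863

Halving: 1726 → 863; 863 is odd.
So 1726 = 2^1 · 863.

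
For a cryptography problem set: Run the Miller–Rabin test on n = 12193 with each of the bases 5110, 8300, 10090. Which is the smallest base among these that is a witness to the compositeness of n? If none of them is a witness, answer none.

n − 1 = 12192 = 2^5 · 381, so s = 5 and d = 381.
Base 5110: x_0 = 5110^381 mod 12193 = 7083. x_0 is neither 1 nor 12192, so continue squaring. x_1 = 7083^2 mod 12193 = 6887. x_2 = 6887^2 mod 12193 = 12192. x_2 ≡ −1, so 5110 is not a witness.
Base 8300: x_0 = 8300^381 mod 12193 = 1752. x_0 is neither 1 nor 12192, so continue squaring. x_1 = 1752^2 mod 12193 = 9061. x_2 = 9061^2 mod 12193 = 6252. x_3 = 6252^2 mod 12193 = 8939. x_4 = 8939^2 mod 12193 = 4992. Reached i = s−1 = 4 without hitting −1: 8300 is a Miller–Rabin witness and 12193 is composite.
Base 10090: x_0 = 10090^381 mod 12193 = 6678. x_0 is neither 1 nor 12192, so continue squaring. x_1 = 6678^2 mod 12193 = 5883. x_2 = 5883^2 mod 12193 = 5955. x_3 = 5955^2 mod 12193 = 4781. x_4 = 4781^2 mod 12193 = 8279. Reached i = s−1 = 4 without hitting −1: 10090 is a Miller–Rabin witness and 12193 is composite.
The smallest witness among the given bases is 8300.

8300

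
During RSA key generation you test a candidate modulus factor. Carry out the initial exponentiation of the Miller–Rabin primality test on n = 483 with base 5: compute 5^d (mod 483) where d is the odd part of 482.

n − 1 = 482 = 2^1 · 241, so s = 1 and d = 241.
5^241 mod 483 = 152.

152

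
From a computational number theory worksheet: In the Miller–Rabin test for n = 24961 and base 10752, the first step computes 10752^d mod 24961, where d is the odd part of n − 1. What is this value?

7722

n − 1 = 24960 = 2^7 · 195, so s = 7 and d = 195.
Repeated squaring mod 24961: 10752^1 ≡ 10752, 10752^2 ≡ 11113, 10752^4 ≡ 16702, 10752^8 ≡ 17629, 10752^16 ≡ 17191, 10752^32 ≡ 17202, 10752^64 ≡ 21110, 10752^128 ≡ 3367.
195 = 128 + 64 + 2 + 1, so 10752^195 ≡ 3367·21110·11113·10752 ≡ 7722 (mod 24961).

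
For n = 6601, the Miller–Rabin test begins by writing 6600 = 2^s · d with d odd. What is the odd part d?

Halving: 6600 → 3300 → 1650 → 825; 825 is odd.
So 6600 = 2^3 · 825.

825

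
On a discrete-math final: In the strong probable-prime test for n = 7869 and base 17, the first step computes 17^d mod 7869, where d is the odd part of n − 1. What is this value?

n − 1 = 7868 = 2^2 · 1967, so s = 2 and d = 1967.
By repeated squaring, 17^1967 ≡ 1898 (mod 7869).

1898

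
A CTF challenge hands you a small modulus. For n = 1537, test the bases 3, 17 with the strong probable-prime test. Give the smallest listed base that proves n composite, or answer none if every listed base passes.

n − 1 = 1536 = 2^9 · 3, so s = 9 and d = 3.
Base 3: x_0 = 3^3 mod 1537 = 27. x_0 is neither 1 nor 1536, so continue squaring. x_1 = 27^2 mod 1537 = 729. x_2 = 729^2 mod 1537 = 1176. x_3 = 1176^2 mod 1537 = 1213. x_4 = 1213^2 mod 1537 = 460. x_5 = 460^2 mod 1537 = 1031. x_6 = 1031^2 mod 1537 = 894. x_7 = 894^2 mod 1537 = 1533. x_8 = 1533^2 mod 1537 = 16. Reached i = s−1 = 8 without hitting −1: 3 is a Miller–Rabin witness and 1537 is composite.
Base 17: x_0 = 17^3 mod 1537 = 302. x_0 is neither 1 nor 1536, so continue squaring. x_1 = 302^2 mod 1537 = 521. x_2 = 521^2 mod 1537 = 929. x_3 = 929^2 mod 1537 = 784. x_4 = 784^2 mod 1537 = 1393. x_5 = 1393^2 mod 1537 = 755. x_6 = 755^2 mod 1537 = 1335. x_7 = 1335^2 mod 1537 = 842. x_8 = 842^2 mod 1537 = 407. Reached i = s−1 = 8 without hitting −1: 17 is a Miller–Rabin witness and 1537 is composite.
The smallest witness among the given bases is 3.

3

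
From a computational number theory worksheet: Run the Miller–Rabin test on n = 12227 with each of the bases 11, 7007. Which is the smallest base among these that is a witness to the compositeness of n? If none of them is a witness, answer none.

none

n − 1 = 12226 = 2^1 · 6113, so s = 1 and d = 6113.
Base 11: x_0 = 11^6113 mod 12227 = 1. x_0 = 1, so 11 is not a witness.
Base 7007: x_0 = 7007^6113 mod 12227 = 12226. x_0 = 12226 ≡ −1, so 7007 is not a witness.
No listed base is a witness for 12227.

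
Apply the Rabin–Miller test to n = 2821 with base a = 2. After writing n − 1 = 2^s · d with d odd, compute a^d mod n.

2605

n − 1 = 2820 = 2^2 · 705, so s = 2 and d = 705.
2^705 mod 2821 = 2605.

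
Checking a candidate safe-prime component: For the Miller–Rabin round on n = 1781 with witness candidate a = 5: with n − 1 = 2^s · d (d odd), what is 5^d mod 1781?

n − 1 = 1780 = 2^2 · 445, so s = 2 and d = 445.
Repeated squaring mod 1781: 5^1 ≡ 5, 5^2 ≡ 25, 5^4 ≡ 625, 5^8 ≡ 586, 5^16 ≡ 1444, 5^32 ≡ 1366, 5^64 ≡ 1249, 5^128 ≡ 1626, 5^256 ≡ 872.
445 = 256 + 128 + 32 + 16 + 8 + 4 + 1, so 5^445 ≡ 872·1626·1366·1444·586·625·5 ≡ 1474 (mod 1781).

1474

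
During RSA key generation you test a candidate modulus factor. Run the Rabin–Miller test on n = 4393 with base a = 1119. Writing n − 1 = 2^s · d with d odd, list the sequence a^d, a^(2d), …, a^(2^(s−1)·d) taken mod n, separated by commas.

2435, 3068, 2818

n − 1 = 4392 = 2^3 · 549, so s = 3 and d = 549.
x_0 = 1119^549 mod 4393 = 2435.
x_1 = 2435^2 mod 4393 = 3068.
x_2 = 3068^2 mod 4393 = 2818.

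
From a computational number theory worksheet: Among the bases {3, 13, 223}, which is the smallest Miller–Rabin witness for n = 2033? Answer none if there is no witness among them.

3

n − 1 = 2032 = 2^4 · 127, so s = 4 and d = 127.
Base 3: x_0 = 3^127 mod 2033 = 782. x_0 is neither 1 nor 2032, so continue squaring. x_1 = 782^2 mod 2033 = 1624. x_2 = 1624^2 mod 2033 = 575. x_3 = 575^2 mod 2033 = 1279. Reached i = s−1 = 3 without hitting −1: 3 is a Miller–Rabin witness and 2033 is composite.
Base 13: x_0 = 13^127 mod 2033 = 1267. x_0 is neither 1 nor 2032, so continue squaring. x_1 = 1267^2 mod 2033 = 1252. x_2 = 1252^2 mod 2033 = 61. x_3 = 61^2 mod 2033 = 1688. Reached i = s−1 = 3 without hitting −1: 13 is a Miller–Rabin witness and 2033 is composite.
Base 223: x_0 = 223^127 mod 2033 = 1838. x_0 is neither 1 nor 2032, so continue squaring. x_1 = 1838^2 mod 2033 = 1431. x_2 = 1431^2 mod 2033 = 530. x_3 = 530^2 mod 2033 = 346. Reached i = s−1 = 3 without hitting −1: 223 is a Miller–Rabin witness and 2033 is composite.
The smallest witness among the given bases is 3.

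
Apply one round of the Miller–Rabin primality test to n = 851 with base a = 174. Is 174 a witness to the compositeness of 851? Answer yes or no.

yes

n − 1 = 850 = 2^1 · 425, so s = 1 and d = 425.
x_0 = 174^425 mod 851 = 676.
x_0 ∉ {1, 850} and s = 1, so 174 is a Miller–Rabin witness and 851 is composite.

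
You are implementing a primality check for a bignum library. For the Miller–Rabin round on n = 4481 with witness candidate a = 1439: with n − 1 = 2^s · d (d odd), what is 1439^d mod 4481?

n − 1 = 4480 = 2^7 · 35, so s = 7 and d = 35.
1439^35 mod 4481 = 1375.

1375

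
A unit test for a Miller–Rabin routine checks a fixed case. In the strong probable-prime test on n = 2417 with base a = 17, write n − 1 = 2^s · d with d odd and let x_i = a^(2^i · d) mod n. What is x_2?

n − 1 = 2416 = 2^4 · 151, so s = 4 and d = 151.
x_0 = 17^151 mod 2417 = 1362.
x_1 = 1362^2 mod 2417 = 1205.
x_2 = 1205^2 mod 2417 = 1825.

1825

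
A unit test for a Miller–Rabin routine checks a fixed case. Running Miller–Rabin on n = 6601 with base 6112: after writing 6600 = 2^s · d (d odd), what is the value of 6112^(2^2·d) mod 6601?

4509

n − 1 = 6600 = 2^3 · 825, so s = 3 and d = 825.
x_0 = 6112^825 mod 6601 = 3242.
x_1 = 3242^2 mod 6601 = 1772.
x_2 = 1772^2 mod 6601 = 4509.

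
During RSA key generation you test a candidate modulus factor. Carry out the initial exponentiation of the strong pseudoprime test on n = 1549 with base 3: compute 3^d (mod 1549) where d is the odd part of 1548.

1548

n − 1 = 1548 = 2^2 · 387, so s = 2 and d = 387.
3^387 mod 1549 = 1548.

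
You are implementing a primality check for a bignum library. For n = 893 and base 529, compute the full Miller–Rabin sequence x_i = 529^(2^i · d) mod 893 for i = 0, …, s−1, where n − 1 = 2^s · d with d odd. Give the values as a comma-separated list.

n − 1 = 892 = 2^2 · 223, so s = 2 and d = 223.
x_0 = 529^223 mod 893 = 169.
x_1 = 169^2 mod 893 = 878.

169, 878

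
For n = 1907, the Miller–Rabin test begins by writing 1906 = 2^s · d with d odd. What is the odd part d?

Halving: 1906 → 953; 953 is odd.
So 1906 = 2^1 · 953.

953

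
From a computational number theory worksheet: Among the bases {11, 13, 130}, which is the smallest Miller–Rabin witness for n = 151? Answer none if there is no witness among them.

none

n − 1 = 150 = 2^1 · 75, so s = 1 and d = 75.
Base 11: x_0 = 11^75 mod 151 = 1. x_0 = 1, so 11 is not a witness.
Base 13: x_0 = 13^75 mod 151 = 150. x_0 = 150 ≡ −1, so 13 is not a witness.
Base 130: x_0 = 130^75 mod 151 = 150. x_0 = 150 ≡ −1, so 130 is not a witness.
No listed base is a witness for 151.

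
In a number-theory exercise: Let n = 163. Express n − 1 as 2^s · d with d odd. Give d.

81

Halving: 162 → 81; 81 is odd.
So 162 = 2^1 · 81.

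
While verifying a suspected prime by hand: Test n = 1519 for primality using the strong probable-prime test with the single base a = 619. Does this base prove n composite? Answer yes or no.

no

n − 1 = 1518 = 2^1 · 759, so s = 1 and d = 759.
Repeated squaring mod 1519: 619^1 ≡ 619, 619^2 ≡ 373, 619^4 ≡ 900, 619^8 ≡ 373, 619^16 ≡ 900, 619^32 ≡ 373, 619^64 ≡ 900, 619^128 ≡ 373, 619^256 ≡ 900, 619^512 ≡ 373.
759 = 512 + 128 + 64 + 32 + 16 + 4 + 2 + 1, so 619^759 ≡ 373·373·900·373·900·900·373·619 ≡ 1518 (mod 1519).
x_0 = 619^759 mod 1519 = 1518.
x_0 = 1518 ≡ −1, so 619 is not a witness.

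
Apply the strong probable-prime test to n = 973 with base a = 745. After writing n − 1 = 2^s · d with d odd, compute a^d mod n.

566

n − 1 = 972 = 2^2 · 243, so s = 2 and d = 243.
745^243 mod 973 = 566.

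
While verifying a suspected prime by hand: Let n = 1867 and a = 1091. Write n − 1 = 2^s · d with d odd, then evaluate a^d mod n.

1

n − 1 = 1866 = 2^1 · 933, so s = 1 and d = 933.
1091^933 mod 1867 = 1.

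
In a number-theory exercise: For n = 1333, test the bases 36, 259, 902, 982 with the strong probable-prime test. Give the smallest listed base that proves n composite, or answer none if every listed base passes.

259

n − 1 = 1332 = 2^2 · 333, so s = 2 and d = 333.
Base 36: x_0 = 36^333 mod 1333 = 1. x_0 = 1, so 36 is not a witness.
Base 259: x_0 = 259^333 mod 1333 = 990. x_0 is neither 1 nor 1332, so continue squaring. x_1 = 990^2 mod 1333 = 345. Reached i = s−1 = 1 without hitting −1: 259 is a Miller–Rabin witness and 1333 is composite.
Base 902: x_0 = 902^333 mod 1333 = 988. x_0 is neither 1 nor 1332, so continue squaring. x_1 = 988^2 mod 1333 = 388. Reached i = s−1 = 1 without hitting −1: 902 is a Miller–Rabin witness and 1333 is composite.
Base 982: x_0 = 982^333 mod 1333 = 302. x_0 is neither 1 nor 1332, so continue squaring. x_1 = 302^2 mod 1333 = 560. Reached i = s−1 = 1 without hitting −1: 982 is a Miller–Rabin witness and 1333 is composite.
The smallest witness among the given bases is 259.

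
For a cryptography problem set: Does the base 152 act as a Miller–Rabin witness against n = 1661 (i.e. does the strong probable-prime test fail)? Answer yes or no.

no

n − 1 = 1660 = 2^2 · 415, so s = 2 and d = 415.
Repeated squaring mod 1661: 152^1 ≡ 152, 152^2 ≡ 1511, 152^4 ≡ 907, 152^8 ≡ 454, 152^16 ≡ 152, 152^32 ≡ 1511, 152^64 ≡ 907, 152^128 ≡ 454, 152^256 ≡ 152.
415 = 256 + 128 + 16 + 8 + 4 + 2 + 1, so 152^415 ≡ 152·454·152·454·907·1511·152 ≡ 1 (mod 1661).
x_0 = 152^415 mod 1661 = 1.
x_0 = 1, so 152 is not a witness.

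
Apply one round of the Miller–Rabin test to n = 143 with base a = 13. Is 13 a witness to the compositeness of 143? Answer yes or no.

n − 1 = 142 = 2^1 · 71, so s = 1 and d = 71.
x_0 = 13^71 mod 143 = 13.
x_0 ∉ {1, 142} and s = 1, so 13 is a Miller–Rabin witness and 143 is composite.

yes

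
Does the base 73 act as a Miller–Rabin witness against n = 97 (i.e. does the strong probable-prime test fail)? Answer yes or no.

no

n − 1 = 96 = 2^5 · 3, so s = 5 and d = 3.
x_0 = 73^3 mod 97 = 47.
x_0 is neither 1 nor 96, so continue squaring.
x_1 = 47^2 mod 97 = 75.
x_2 = 75^2 mod 97 = 96.
x_2 ≡ −1, so 73 is not a witness.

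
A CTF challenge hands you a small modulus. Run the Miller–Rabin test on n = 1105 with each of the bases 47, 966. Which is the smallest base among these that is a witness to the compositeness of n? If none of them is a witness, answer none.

966

n − 1 = 1104 = 2^4 · 69, so s = 4 and d = 69.
Base 47: x_0 = 47^69 mod 1105 = 47. x_0 is neither 1 nor 1104, so continue squaring. x_1 = 47^2 mod 1105 = 1104. x_1 ≡ −1, so 47 is not a witness.
Base 966: x_0 = 966^69 mod 1105 = 896. x_0 is neither 1 nor 1104, so continue squaring. x_1 = 896^2 mod 1105 = 586. x_2 = 586^2 mod 1105 = 846. x_3 = 846^2 mod 1105 = 781. Reached i = s−1 = 3 without hitting −1: 966 is a Miller–Rabin witness and 1105 is composite.
The smallest witness among the given bases is 966.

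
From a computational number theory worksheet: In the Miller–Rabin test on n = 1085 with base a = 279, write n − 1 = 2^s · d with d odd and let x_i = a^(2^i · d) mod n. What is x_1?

n − 1 = 1084 = 2^2 · 271, so s = 2 and d = 271.
By repeated squaring, 279^271 ≡ 279 (mod 1085).
x_0 = 279.
x_1 = 279^2 mod 1085 = 806.

806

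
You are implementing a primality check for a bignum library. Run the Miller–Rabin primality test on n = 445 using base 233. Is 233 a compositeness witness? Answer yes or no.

no

n − 1 = 444 = 2^2 · 111, so s = 2 and d = 111.
By repeated squaring, 233^111 ≡ 212 (mod 445).
x_0 = 233^111 mod 445 = 212.
x_0 is neither 1 nor 444, so continue squaring.
x_1 = 212^2 mod 445 = 444.
x_1 ≡ −1, so 233 is not a witness.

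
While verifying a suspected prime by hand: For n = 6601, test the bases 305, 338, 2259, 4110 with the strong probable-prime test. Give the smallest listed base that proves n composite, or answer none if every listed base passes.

n − 1 = 6600 = 2^3 · 825, so s = 3 and d = 825.
Base 305: x_0 = 305^825 mod 6601 = 1. x_0 = 1, so 305 is not a witness.
Base 338: x_0 = 338^825 mod 6601 = 1. x_0 = 1, so 338 is not a witness.
Base 2259: x_0 = 2259^825 mod 6601 = 6600. x_0 = 6600 ≡ −1, so 2259 is not a witness.
Base 4110: x_0 = 4110^825 mod 6601 = 1. x_0 = 1, so 4110 is not a witness.
No listed base is a witness for 6601.

none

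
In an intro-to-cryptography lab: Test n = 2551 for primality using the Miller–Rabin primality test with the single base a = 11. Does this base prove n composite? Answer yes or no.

no

n − 1 = 2550 = 2^1 · 1275, so s = 1 and d = 1275.
Repeated squaring mod 2551: 11^1 ≡ 11, 11^2 ≡ 121, 11^4 ≡ 1886, 11^8 ≡ 902, 11^16 ≡ 2386, 11^32 ≡ 1715, 11^64 ≡ 2473, 11^128 ≡ 982, 11^256 ≡ 46, 11^512 ≡ 2116, 11^1024 ≡ 451.
1275 = 1024 + 128 + 64 + 32 + 16 + 8 + 2 + 1, so 11^1275 ≡ 451·982·2473·1715·2386·902·121·11 ≡ 1 (mod 2551).
x_0 = 11^1275 mod 2551 = 1.
x_0 = 1, so 11 is not a witness.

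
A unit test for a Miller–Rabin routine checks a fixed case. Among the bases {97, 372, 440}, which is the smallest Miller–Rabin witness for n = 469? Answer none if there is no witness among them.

n − 1 = 468 = 2^2 · 117, so s = 2 and d = 117.
Base 97: x_0 = 97^117 mod 469 = 468. x_0 = 468 ≡ −1, so 97 is not a witness.
Base 372: x_0 = 372^117 mod 469 = 1. x_0 = 1, so 372 is not a witness.
Base 440: x_0 = 440^117 mod 469 = 468. x_0 = 468 ≡ −1, so 440 is not a witness.
No listed base is a witness for 469.

none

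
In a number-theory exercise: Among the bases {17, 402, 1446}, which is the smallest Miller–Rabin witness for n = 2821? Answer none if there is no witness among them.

none

n − 1 = 2820 = 2^2 · 705, so s = 2 and d = 705.
Base 17: x_0 = 17^705 mod 2821 = 2820. x_0 = 2820 ≡ −1, so 17 is not a witness.
Base 402: x_0 = 402^705 mod 2821 = 2820. x_0 = 2820 ≡ −1, so 402 is not a witness.
Base 1446: x_0 = 1446^705 mod 2821 = 1. x_0 = 1, so 1446 is not a witness.
No listed base is a witness for 2821.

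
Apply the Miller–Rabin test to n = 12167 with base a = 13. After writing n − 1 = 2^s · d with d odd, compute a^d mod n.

n − 1 = 12166 = 2^1 · 6083, so s = 1 and d = 6083.
Repeated squaring mod 12167: 13^1 ≡ 13, 13^2 ≡ 169, 13^4 ≡ 4227, 13^8 ≡ 6373, 13^16 ≡ 1683, 13^32 ≡ 9745, 13^64 ≡ 1590, 13^128 ≡ 9531, 13^256 ≡ 1139, 13^512 ≡ 7619, 13^1024 ≡ 404, 13^2048 ≡ 5045, 13^4096 ≡ 10828.
6083 = 4096 + 1024 + 512 + 256 + 128 + 64 + 2 + 1, so 13^6083 ≡ 10828·404·7619·1139·9531·1590·169·13 ≡ 7315 (mod 12167).

7315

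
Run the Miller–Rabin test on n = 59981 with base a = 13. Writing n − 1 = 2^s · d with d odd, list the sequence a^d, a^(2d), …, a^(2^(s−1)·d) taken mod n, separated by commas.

n − 1 = 59980 = 2^2 · 14995, so s = 2 and d = 14995.
x_0 = 13^14995 mod 59981 = 59980.
x_1 = 59980^2 mod 59981 = 1.

59980, 1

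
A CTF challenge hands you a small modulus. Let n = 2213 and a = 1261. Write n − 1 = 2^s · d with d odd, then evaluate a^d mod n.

n − 1 = 2212 = 2^2 · 553, so s = 2 and d = 553.
1261^553 mod 2213 = 1.

1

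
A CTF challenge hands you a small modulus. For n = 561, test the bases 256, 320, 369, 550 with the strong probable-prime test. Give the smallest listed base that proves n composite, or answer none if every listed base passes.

320

n − 1 = 560 = 2^4 · 35, so s = 4 and d = 35.
Base 256: x_0 = 256^35 mod 561 = 1. x_0 = 1, so 256 is not a witness.
Base 320: x_0 = 320^35 mod 561 = 551. x_0 is neither 1 nor 560, so continue squaring. x_1 = 551^2 mod 561 = 100. x_2 = 100^2 mod 561 = 463. x_3 = 463^2 mod 561 = 67. Reached i = s−1 = 3 without hitting −1: 320 is a Miller–Rabin witness and 561 is composite.
Base 369: x_0 = 369^35 mod 561 = 351. x_0 is neither 1 nor 560, so continue squaring. x_1 = 351^2 mod 561 = 342. x_2 = 342^2 mod 561 = 276. x_3 = 276^2 mod 561 = 441. Reached i = s−1 = 3 without hitting −1: 369 is a Miller–Rabin witness and 561 is composite.
Base 550: x_0 = 550^35 mod 561 = 352. x_0 is neither 1 nor 560, so continue squaring. x_1 = 352^2 mod 561 = 484. x_2 = 484^2 mod 561 = 319. x_3 = 319^2 mod 561 = 220. Reached i = s−1 = 3 without hitting −1: 550 is a Miller–Rabin witness and 561 is composite.
The smallest witness among the given bases is 320.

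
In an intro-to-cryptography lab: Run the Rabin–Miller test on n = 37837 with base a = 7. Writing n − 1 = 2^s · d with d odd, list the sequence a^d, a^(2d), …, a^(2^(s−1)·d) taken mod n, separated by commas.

n − 1 = 37836 = 2^2 · 9459, so s = 2 and d = 9459.
x_0 = 7^9459 mod 37837 = 35384.
x_1 = 35384^2 mod 37837 = 1126.

35384, 1126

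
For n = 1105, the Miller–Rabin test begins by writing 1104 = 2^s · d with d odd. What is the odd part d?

Halving: 1104 → 552 → 276 → 138 → 69; 69 is odd.
So 1104 = 2^4 · 69.

69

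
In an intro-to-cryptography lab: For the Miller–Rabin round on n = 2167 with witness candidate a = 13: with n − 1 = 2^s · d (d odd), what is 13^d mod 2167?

52

n − 1 = 2166 = 2^1 · 1083, so s = 1 and d = 1083.
Repeated squaring mod 2167: 13^1 ≡ 13, 13^2 ≡ 169, 13^4 ≡ 390, 13^8 ≡ 410, 13^16 ≡ 1241, 13^32 ≡ 1511, 13^64 ≡ 1270, 13^128 ≡ 652, 13^256 ≡ 372, 13^512 ≡ 1863, 13^1024 ≡ 1402.
1083 = 1024 + 32 + 16 + 8 + 2 + 1, so 13^1083 ≡ 1402·1511·1241·410·169·13 ≡ 52 (mod 2167).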